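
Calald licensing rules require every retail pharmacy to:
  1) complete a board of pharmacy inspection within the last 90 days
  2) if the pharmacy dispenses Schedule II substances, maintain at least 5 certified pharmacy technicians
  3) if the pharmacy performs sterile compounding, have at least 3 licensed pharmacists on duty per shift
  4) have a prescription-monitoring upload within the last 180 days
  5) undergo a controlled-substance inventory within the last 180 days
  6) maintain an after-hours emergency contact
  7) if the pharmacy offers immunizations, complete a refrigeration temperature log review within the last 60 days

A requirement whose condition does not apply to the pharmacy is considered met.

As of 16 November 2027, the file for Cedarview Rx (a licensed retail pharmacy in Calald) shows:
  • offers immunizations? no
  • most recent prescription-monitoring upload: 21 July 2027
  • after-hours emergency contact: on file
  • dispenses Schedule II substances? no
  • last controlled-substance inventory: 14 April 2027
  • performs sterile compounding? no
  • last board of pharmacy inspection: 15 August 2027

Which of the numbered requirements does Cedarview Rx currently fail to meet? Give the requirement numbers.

1, 5

1. board of pharmacy inspection 93 days ago vs limit 90 → not met
2. condition 'dispenses Schedule II substances' does not hold → requirement n/a → met
3. condition 'performs sterile compounding' does not hold → requirement n/a → met
4. prescription-monitoring upload 118 days ago vs limit 180 → met
5. controlled-substance inventory 216 days ago vs limit 180 → not met
6. after-hours emergency contact present → met
7. condition 'offers immunizations' does not hold → requirement n/a → met
Not met: 1, 5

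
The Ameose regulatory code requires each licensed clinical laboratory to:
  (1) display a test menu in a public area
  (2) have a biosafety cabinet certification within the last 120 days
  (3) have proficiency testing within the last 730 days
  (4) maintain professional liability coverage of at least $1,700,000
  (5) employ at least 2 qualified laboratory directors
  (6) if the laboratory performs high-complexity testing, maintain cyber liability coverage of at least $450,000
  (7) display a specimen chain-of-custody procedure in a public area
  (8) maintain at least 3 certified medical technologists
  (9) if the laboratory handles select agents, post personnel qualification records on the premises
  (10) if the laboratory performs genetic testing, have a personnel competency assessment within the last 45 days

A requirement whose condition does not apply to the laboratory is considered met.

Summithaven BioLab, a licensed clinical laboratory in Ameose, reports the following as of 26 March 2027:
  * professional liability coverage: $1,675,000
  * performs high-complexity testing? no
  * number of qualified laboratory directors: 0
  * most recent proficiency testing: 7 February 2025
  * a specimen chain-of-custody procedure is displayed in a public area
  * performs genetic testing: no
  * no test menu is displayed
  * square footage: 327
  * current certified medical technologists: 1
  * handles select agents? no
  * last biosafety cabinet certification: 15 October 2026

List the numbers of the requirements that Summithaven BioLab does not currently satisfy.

1, 2, 3, 4, 5, 8

1. test menu absent → not met
2. biosafety cabinet certification 162 days ago vs limit 120 → not met
3. proficiency testing 777 days ago vs limit 730 → not met
4. professional liability coverage $1,675,000 < $1,700,000 → not met
5. qualified laboratory directors 0 < 2 → not met
6. condition 'performs high-complexity testing' does not hold → requirement n/a → met
7. specimen chain-of-custody procedure present → met
8. certified medical technologists 1 < 3 → not met
9. condition 'handles select agents' does not hold → requirement n/a → met
10. condition 'performs genetic testing' does not hold → requirement n/a → met
Not met: 1, 2, 3, 4, 5, 8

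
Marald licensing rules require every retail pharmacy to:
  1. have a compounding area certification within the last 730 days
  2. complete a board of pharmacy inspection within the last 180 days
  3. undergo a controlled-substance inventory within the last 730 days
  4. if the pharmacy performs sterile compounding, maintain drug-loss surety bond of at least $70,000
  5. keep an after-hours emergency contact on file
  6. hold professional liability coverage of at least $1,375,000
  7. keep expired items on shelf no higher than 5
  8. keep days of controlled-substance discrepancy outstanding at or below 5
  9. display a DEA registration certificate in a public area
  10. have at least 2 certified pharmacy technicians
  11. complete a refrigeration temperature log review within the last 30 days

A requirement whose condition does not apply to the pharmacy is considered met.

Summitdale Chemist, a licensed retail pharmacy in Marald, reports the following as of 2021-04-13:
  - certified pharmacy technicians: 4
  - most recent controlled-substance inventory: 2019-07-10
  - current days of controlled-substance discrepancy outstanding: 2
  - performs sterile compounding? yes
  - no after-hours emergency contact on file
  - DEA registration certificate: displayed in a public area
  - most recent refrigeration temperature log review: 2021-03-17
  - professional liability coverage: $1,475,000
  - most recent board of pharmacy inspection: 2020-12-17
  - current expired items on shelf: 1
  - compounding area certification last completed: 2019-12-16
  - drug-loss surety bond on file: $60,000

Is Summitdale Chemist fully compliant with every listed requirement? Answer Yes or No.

1. compounding area certification 484 days ago vs limit 730 → met
2. board of pharmacy inspection 117 days ago vs limit 180 → met
3. controlled-substance inventory 643 days ago vs limit 730 → met
4. condition 'performs sterile compounding' holds; drug-loss surety bond $60,000 < $70,000 → not met
5. after-hours emergency contact absent → not met
6. professional liability coverage $1,475,000 ≥ $1,375,000 → met
7. expired items on shelf 1 ≤ 5 → met
8. days of controlled-substance discrepancy outstanding 2 ≤ 5 → met
9. DEA registration certificate present → met
10. certified pharmacy technicians 4 ≥ 2 → met
11. refrigeration temperature log review 27 days ago vs limit 30 → met
Not met: 4, 5

No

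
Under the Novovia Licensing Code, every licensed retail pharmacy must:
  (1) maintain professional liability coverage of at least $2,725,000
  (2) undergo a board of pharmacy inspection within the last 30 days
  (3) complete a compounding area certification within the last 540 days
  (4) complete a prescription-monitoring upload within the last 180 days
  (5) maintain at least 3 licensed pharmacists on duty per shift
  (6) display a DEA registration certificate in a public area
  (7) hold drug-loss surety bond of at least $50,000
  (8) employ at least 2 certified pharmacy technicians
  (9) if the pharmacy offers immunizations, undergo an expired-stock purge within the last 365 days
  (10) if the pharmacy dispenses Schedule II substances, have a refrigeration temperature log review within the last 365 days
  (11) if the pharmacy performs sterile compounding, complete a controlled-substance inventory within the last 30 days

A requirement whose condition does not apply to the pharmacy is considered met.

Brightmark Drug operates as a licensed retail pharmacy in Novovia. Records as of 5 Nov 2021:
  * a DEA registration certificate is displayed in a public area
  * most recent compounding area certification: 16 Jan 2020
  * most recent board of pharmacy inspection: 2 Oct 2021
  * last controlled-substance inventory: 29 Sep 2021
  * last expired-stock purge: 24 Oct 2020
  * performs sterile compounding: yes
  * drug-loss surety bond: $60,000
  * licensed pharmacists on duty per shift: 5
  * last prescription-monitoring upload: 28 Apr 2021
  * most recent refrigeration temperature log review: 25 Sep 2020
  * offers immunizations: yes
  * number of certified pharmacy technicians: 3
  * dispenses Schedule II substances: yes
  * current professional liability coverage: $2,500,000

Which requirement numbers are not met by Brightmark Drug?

1, 2, 3, 4, 9, 10, 11

1. professional liability coverage $2,500,000 < $2,725,000 → not met
2. board of pharmacy inspection 34 days ago vs limit 30 → not met
3. compounding area certification 659 days ago vs limit 540 → not met
4. prescription-monitoring upload 191 days ago vs limit 180 → not met
5. licensed pharmacists on duty per shift 5 ≥ 3 → met
6. DEA registration certificate present → met
7. drug-loss surety bond $60,000 ≥ $50,000 → met
8. certified pharmacy technicians 3 ≥ 2 → met
9. condition 'offers immunizations' holds; expired-stock purge 377 days ago vs limit 365 → not met
10. condition 'dispenses Schedule II substances' holds; refrigeration temperature log review 406 days ago vs limit 365 → not met
11. condition 'performs sterile compounding' holds; controlled-substance inventory 37 days ago vs limit 30 → not met
Not met: 1, 2, 3, 4, 9, 10, 11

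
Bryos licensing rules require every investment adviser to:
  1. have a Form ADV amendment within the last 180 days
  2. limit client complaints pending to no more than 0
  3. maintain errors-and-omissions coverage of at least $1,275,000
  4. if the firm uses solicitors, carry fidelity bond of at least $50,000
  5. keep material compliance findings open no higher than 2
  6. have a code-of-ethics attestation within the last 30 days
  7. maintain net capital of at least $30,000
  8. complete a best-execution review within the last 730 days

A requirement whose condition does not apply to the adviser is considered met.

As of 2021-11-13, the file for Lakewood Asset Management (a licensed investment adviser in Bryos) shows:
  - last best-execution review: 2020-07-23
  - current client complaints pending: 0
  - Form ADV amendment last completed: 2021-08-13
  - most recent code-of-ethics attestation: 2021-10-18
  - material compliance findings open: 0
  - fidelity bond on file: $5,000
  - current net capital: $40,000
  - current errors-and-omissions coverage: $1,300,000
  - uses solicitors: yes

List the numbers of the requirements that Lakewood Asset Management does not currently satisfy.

1. Form ADV amendment 92 days ago vs limit 180 → met
2. client complaints pending 0 ≤ 0 → met
3. errors-and-omissions coverage $1,300,000 ≥ $1,275,000 → met
4. condition 'uses solicitors' holds; fidelity bond $5,000 < $50,000 → not met
5. material compliance findings open 0 ≤ 2 → met
6. code-of-ethics attestation 26 days ago vs limit 30 → met
7. net capital $40,000 ≥ $30,000 → met
8. best-execution review 478 days ago vs limit 730 → met
Not met: 4

4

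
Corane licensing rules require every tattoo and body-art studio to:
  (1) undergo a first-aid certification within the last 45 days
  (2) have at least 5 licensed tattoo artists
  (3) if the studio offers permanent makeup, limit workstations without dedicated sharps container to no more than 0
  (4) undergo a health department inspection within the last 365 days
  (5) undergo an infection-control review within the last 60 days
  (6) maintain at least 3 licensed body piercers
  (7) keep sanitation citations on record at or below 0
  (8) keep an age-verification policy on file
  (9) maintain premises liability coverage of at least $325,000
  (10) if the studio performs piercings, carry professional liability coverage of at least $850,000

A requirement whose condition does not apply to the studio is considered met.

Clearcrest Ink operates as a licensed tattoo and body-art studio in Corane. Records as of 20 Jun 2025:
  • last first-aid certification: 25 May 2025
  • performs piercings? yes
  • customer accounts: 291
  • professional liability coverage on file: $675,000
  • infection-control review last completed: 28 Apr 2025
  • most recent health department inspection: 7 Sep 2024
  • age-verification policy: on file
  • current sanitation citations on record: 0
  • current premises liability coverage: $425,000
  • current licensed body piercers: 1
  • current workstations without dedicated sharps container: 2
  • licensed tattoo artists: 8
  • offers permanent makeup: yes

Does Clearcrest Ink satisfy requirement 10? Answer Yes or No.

No

10. condition 'performs piercings' holds; professional liability coverage $675,000 < $850,000 → not met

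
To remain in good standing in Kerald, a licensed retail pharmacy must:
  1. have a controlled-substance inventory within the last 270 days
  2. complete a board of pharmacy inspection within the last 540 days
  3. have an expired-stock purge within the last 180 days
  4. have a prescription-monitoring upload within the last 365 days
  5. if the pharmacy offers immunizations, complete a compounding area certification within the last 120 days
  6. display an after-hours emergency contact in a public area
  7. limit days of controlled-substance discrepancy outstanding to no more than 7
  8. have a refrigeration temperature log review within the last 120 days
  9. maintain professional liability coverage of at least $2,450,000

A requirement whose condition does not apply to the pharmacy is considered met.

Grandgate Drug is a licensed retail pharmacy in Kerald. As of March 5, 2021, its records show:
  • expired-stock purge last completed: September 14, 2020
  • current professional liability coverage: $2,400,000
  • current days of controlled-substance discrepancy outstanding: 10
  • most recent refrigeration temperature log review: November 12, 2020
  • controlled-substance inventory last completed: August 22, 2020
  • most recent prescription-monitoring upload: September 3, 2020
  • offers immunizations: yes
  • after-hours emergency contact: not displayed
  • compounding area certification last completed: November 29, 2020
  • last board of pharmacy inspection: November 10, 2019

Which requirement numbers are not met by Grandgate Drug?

1. controlled-substance inventory 195 days ago vs limit 270 → met
2. board of pharmacy inspection 481 days ago vs limit 540 → met
3. expired-stock purge 172 days ago vs limit 180 → met
4. prescription-monitoring upload 183 days ago vs limit 365 → met
5. condition 'offers immunizations' holds; compounding area certification 96 days ago vs limit 120 → met
6. after-hours emergency contact absent → not met
7. days of controlled-substance discrepancy outstanding 10 > 7 → not met
8. refrigeration temperature log review 113 days ago vs limit 120 → met
9. professional liability coverage $2,400,000 < $2,450,000 → not met
Not met: 6, 7, 9

6, 7, 9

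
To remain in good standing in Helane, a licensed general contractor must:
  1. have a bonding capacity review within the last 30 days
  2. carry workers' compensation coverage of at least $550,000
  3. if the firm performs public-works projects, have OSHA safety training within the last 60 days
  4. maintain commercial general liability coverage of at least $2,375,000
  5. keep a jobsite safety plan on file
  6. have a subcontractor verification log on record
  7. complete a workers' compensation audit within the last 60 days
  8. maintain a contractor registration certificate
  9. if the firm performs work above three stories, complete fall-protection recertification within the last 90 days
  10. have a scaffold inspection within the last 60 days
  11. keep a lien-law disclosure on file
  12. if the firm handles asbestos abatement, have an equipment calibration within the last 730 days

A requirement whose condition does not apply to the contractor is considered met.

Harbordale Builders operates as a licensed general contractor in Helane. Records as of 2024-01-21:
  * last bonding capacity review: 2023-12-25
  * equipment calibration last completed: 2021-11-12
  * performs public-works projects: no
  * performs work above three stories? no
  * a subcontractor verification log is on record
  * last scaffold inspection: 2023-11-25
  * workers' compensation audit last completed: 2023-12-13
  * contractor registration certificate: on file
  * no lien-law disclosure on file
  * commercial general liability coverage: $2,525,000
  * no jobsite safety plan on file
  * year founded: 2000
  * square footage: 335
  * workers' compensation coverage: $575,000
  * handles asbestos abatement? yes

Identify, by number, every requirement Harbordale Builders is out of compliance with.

5, 11, 12

1. bonding capacity review 27 days ago vs limit 30 → met
2. workers' compensation coverage $575,000 ≥ $550,000 → met
3. condition 'performs public-works projects' does not hold → requirement n/a → met
4. commercial general liability coverage $2,525,000 ≥ $2,375,000 → met
5. jobsite safety plan absent → not met
6. subcontractor verification log present → met
7. workers' compensation audit 39 days ago vs limit 60 → met
8. contractor registration certificate present → met
9. condition 'performs work above three stories' does not hold → requirement n/a → met
10. scaffold inspection 57 days ago vs limit 60 → met
11. lien-law disclosure absent → not met
12. condition 'handles asbestos abatement' holds; equipment calibration 800 days ago vs limit 730 → not met
Not met: 5, 11, 12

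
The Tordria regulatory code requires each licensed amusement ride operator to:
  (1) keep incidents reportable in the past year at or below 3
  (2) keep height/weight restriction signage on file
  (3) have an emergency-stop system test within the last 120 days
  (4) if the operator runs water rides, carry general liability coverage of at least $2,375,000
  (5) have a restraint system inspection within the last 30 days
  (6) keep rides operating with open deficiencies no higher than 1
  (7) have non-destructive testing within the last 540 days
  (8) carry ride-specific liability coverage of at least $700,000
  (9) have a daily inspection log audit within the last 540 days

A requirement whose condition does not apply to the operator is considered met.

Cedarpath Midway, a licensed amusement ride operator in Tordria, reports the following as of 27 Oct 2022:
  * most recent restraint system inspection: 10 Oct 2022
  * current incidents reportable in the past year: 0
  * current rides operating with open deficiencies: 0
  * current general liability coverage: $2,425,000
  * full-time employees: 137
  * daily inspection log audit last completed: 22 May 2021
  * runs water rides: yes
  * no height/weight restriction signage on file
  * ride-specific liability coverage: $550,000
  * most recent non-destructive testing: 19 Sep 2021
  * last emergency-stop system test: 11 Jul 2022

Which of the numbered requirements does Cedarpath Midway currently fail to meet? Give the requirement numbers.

1. incidents reportable in the past year 0 ≤ 3 → met
2. height/weight restriction signage absent → not met
3. emergency-stop system test 108 days ago vs limit 120 → met
4. condition 'runs water rides' holds; general liability coverage $2,425,000 ≥ $2,375,000 → met
5. restraint system inspection 17 days ago vs limit 30 → met
6. rides operating with open deficiencies 0 ≤ 1 → met
7. non-destructive testing 403 days ago vs limit 540 → met
8. ride-specific liability coverage $550,000 < $700,000 → not met
9. daily inspection log audit 523 days ago vs limit 540 → met
Not met: 2, 8

2, 8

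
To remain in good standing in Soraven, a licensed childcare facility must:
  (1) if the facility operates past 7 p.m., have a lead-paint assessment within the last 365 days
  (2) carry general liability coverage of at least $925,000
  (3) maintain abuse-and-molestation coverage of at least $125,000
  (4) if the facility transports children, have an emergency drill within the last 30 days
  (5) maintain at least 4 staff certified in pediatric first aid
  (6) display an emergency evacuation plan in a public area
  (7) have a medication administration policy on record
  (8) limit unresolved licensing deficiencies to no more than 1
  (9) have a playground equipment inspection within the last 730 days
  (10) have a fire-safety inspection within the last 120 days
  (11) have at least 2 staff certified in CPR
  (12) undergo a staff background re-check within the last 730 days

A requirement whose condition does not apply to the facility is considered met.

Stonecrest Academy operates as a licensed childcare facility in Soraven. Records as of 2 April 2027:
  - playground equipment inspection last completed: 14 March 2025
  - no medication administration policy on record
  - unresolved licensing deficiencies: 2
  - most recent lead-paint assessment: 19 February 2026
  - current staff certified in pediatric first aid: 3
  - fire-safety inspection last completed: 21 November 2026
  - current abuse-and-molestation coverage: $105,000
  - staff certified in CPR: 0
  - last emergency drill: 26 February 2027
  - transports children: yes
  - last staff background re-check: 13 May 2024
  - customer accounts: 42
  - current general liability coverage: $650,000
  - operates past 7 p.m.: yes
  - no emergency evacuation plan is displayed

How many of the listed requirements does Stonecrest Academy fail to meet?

1. condition 'operates past 7 p.m.' holds; lead-paint assessment 407 days ago vs limit 365 → not met
2. general liability coverage $650,000 < $925,000 → not met
3. abuse-and-molestation coverage $105,000 < $125,000 → not met
4. condition 'transports children' holds; emergency drill 35 days ago vs limit 30 → not met
5. staff certified in pediatric first aid 3 < 4 → not met
6. emergency evacuation plan absent → not met
7. medication administration policy absent → not met
8. unresolved licensing deficiencies 2 > 1 → not met
9. playground equipment inspection 749 days ago vs limit 730 → not met
10. fire-safety inspection 132 days ago vs limit 120 → not met
11. staff certified in CPR 0 < 2 → not met
12. staff background re-check 1054 days ago vs limit 730 → not met
Not met: 12 of 12

12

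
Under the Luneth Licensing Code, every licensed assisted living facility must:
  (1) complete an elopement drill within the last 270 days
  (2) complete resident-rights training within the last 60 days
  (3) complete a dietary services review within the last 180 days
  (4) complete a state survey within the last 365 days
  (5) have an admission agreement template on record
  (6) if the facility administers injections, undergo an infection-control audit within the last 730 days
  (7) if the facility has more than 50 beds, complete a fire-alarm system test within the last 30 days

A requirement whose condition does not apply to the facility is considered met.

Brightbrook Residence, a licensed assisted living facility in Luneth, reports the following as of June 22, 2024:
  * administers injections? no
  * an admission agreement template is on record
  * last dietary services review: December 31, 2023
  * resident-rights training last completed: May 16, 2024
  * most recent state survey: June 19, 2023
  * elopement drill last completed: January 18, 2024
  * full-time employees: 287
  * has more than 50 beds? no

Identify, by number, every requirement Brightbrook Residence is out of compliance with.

1. elopement drill 156 days ago vs limit 270 → met
2. resident-rights training 37 days ago vs limit 60 → met
3. dietary services review 174 days ago vs limit 180 → met
4. state survey 369 days ago vs limit 365 → not met
5. admission agreement template present → met
6. condition 'administers injections' does not hold → requirement n/a → met
7. condition 'has more than 50 beds' does not hold → requirement n/a → met
Not met: 4

4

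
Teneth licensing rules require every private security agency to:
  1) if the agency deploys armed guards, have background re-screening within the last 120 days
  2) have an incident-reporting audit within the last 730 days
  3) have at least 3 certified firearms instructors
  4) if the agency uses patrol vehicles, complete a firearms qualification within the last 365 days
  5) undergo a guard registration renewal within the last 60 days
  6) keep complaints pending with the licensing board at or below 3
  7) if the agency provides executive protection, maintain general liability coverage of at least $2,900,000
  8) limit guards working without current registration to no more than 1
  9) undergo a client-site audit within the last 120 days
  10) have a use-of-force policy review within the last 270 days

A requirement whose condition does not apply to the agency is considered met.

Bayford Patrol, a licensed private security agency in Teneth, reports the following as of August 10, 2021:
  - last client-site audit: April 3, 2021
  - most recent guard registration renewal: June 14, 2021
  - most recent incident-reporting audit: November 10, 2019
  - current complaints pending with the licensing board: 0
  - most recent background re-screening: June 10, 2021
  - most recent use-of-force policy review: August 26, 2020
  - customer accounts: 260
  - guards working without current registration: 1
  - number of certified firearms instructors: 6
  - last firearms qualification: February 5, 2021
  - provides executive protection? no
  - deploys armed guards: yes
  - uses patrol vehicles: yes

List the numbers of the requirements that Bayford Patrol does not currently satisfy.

9, 10

1. condition 'deploys armed guards' holds; background re-screening 61 days ago vs limit 120 → met
2. incident-reporting audit 639 days ago vs limit 730 → met
3. certified firearms instructors 6 ≥ 3 → met
4. condition 'uses patrol vehicles' holds; firearms qualification 186 days ago vs limit 365 → met
5. guard registration renewal 57 days ago vs limit 60 → met
6. complaints pending with the licensing board 0 ≤ 3 → met
7. condition 'provides executive protection' does not hold → requirement n/a → met
8. guards working without current registration 1 ≤ 1 → met
9. client-site audit 129 days ago vs limit 120 → not met
10. use-of-force policy review 349 days ago vs limit 270 → not met
Not met: 9, 10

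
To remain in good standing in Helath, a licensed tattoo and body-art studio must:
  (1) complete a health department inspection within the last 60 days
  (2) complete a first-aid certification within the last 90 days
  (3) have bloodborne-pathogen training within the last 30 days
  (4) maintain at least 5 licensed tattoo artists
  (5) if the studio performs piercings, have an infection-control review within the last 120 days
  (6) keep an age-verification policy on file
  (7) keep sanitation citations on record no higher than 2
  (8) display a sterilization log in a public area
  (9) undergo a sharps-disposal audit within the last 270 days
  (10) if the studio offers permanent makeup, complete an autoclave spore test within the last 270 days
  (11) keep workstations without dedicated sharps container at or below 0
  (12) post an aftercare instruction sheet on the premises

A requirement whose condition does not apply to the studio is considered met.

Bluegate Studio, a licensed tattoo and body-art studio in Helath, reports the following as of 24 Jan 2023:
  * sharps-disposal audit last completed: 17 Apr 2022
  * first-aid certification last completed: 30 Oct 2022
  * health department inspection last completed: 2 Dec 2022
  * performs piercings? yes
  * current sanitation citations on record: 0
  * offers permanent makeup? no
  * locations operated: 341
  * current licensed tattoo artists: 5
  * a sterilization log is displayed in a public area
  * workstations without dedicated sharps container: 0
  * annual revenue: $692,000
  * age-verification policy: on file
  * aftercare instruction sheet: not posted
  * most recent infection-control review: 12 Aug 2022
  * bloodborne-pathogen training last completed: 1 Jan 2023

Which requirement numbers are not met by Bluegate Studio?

5, 9, 12

1. health department inspection 53 days ago vs limit 60 → met
2. first-aid certification 86 days ago vs limit 90 → met
3. bloodborne-pathogen training 23 days ago vs limit 30 → met
4. licensed tattoo artists 5 ≥ 5 → met
5. condition 'performs piercings' holds; infection-control review 165 days ago vs limit 120 → not met
6. age-verification policy present → met
7. sanitation citations on record 0 ≤ 2 → met
8. sterilization log present → met
9. sharps-disposal audit 282 days ago vs limit 270 → not met
10. condition 'offers permanent makeup' does not hold → requirement n/a → met
11. workstations without dedicated sharps container 0 ≤ 0 → met
12. aftercare instruction sheet absent → not met
Not met: 5, 9, 12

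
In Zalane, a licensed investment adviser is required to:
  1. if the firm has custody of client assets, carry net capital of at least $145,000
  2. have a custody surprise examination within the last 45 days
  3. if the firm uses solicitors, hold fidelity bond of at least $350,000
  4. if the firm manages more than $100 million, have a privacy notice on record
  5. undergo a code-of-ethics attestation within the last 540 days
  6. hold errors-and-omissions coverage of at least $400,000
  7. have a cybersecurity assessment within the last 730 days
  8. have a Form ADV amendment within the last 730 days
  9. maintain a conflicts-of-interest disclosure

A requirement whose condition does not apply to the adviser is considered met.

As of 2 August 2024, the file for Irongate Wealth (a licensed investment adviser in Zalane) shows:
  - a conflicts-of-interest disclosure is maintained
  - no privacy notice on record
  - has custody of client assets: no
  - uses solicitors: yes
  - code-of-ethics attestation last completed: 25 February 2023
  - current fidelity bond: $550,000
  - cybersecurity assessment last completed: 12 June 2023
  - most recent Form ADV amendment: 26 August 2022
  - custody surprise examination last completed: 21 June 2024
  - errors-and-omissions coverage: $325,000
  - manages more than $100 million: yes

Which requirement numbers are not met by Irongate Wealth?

1. condition 'has custody of client assets' does not hold → requirement n/a → met
2. custody surprise examination 42 days ago vs limit 45 → met
3. condition 'uses solicitors' holds; fidelity bond $550,000 ≥ $350,000 → met
4. condition 'manages more than $100 million' holds; privacy notice absent → not met
5. code-of-ethics attestation 524 days ago vs limit 540 → met
6. errors-and-omissions coverage $325,000 < $400,000 → not met
7. cybersecurity assessment 417 days ago vs limit 730 → met
8. Form ADV amendment 707 days ago vs limit 730 → met
9. conflicts-of-interest disclosure present → met
Not met: 4, 6

4, 6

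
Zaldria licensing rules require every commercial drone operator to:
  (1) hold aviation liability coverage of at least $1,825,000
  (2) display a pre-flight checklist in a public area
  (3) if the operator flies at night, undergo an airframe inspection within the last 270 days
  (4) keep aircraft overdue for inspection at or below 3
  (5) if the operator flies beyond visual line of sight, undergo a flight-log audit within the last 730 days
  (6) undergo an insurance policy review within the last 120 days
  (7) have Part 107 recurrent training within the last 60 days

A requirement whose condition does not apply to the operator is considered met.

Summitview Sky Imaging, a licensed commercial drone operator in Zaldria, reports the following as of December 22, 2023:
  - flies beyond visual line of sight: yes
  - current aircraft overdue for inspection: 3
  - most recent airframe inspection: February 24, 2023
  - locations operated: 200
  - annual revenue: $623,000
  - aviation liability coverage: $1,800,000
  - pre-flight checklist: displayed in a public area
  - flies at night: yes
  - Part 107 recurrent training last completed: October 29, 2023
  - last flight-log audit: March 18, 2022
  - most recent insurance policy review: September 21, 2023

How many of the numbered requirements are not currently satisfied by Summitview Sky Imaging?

2

1. aviation liability coverage $1,800,000 < $1,825,000 → not met
2. pre-flight checklist present → met
3. condition 'flies at night' holds; airframe inspection 301 days ago vs limit 270 → not met
4. aircraft overdue for inspection 3 ≤ 3 → met
5. condition 'flies beyond visual line of sight' holds; flight-log audit 644 days ago vs limit 730 → met
6. insurance policy review 92 days ago vs limit 120 → met
7. Part 107 recurrent training 54 days ago vs limit 60 → met
Not met: 2 of 7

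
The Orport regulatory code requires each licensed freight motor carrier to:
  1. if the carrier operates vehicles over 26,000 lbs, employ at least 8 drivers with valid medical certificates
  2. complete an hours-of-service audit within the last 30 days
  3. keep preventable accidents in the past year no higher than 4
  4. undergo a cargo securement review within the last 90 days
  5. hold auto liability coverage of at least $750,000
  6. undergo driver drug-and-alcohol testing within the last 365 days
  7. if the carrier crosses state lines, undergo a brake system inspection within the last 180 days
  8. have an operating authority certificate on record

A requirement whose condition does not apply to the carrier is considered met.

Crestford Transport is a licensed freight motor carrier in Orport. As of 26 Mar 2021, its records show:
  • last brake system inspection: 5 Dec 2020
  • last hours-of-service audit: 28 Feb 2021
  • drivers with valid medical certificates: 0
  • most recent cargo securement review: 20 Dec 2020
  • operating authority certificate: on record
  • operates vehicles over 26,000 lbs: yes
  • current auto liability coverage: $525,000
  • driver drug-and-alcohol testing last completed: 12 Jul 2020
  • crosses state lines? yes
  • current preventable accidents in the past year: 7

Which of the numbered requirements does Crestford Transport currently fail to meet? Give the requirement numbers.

1. condition 'operates vehicles over 26,000 lbs' holds; drivers with valid medical certificates 0 < 8 → not met
2. hours-of-service audit 26 days ago vs limit 30 → met
3. preventable accidents in the past year 7 > 4 → not met
4. cargo securement review 96 days ago vs limit 90 → not met
5. auto liability coverage $525,000 < $750,000 → not met
6. driver drug-and-alcohol testing 257 days ago vs limit 365 → met
7. condition 'crosses state lines' holds; brake system inspection 111 days ago vs limit 180 → met
8. operating authority certificate present → met
Not met: 1, 3, 4, 5

1, 3, 4, 5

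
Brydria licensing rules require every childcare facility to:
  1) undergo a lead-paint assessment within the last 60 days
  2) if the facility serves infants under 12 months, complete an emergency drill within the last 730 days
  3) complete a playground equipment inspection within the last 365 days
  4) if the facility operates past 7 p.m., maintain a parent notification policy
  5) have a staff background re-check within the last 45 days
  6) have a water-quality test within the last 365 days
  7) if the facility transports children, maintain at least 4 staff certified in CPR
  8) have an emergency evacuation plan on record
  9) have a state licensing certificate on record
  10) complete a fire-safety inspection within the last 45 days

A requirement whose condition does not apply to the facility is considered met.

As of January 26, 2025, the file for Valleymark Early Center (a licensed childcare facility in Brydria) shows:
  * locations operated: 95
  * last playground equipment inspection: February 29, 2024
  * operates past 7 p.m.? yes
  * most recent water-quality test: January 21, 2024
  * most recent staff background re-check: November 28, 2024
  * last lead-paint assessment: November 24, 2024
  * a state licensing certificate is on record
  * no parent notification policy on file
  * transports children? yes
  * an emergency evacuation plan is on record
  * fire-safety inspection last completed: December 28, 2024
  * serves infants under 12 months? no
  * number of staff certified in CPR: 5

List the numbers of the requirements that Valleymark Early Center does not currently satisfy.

1, 4, 5, 6

1. lead-paint assessment 63 days ago vs limit 60 → not met
2. condition 'serves infants under 12 months' does not hold → requirement n/a → met
3. playground equipment inspection 332 days ago vs limit 365 → met
4. condition 'operates past 7 p.m.' holds; parent notification policy absent → not met
5. staff background re-check 59 days ago vs limit 45 → not met
6. water-quality test 371 days ago vs limit 365 → not met
7. condition 'transports children' holds; staff certified in CPR 5 ≥ 4 → met
8. emergency evacuation plan present → met
9. state licensing certificate present → met
10. fire-safety inspection 29 days ago vs limit 45 → met
Not met: 1, 4, 5, 6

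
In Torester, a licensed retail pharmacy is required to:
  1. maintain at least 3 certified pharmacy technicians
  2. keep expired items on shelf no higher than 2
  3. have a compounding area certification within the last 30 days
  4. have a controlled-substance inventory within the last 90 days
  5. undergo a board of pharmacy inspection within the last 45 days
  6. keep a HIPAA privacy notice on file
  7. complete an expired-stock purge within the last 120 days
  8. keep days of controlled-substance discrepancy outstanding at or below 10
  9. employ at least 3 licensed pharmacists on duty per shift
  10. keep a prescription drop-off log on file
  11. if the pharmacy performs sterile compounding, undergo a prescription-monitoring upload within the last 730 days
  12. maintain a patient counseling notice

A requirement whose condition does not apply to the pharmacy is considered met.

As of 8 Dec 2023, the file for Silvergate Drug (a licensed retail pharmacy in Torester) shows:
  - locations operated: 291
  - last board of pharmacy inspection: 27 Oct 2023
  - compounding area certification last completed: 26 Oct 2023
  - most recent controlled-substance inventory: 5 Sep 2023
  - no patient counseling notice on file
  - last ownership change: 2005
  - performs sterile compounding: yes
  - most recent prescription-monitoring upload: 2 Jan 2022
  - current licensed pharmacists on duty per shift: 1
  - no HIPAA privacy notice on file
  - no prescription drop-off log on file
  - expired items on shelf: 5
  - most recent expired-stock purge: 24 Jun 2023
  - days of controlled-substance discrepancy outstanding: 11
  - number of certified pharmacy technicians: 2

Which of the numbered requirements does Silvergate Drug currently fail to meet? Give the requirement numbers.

1. certified pharmacy technicians 2 < 3 → not met
2. expired items on shelf 5 > 2 → not met
3. compounding area certification 43 days ago vs limit 30 → not met
4. controlled-substance inventory 94 days ago vs limit 90 → not met
5. board of pharmacy inspection 42 days ago vs limit 45 → met
6. HIPAA privacy notice absent → not met
7. expired-stock purge 167 days ago vs limit 120 → not met
8. days of controlled-substance discrepancy outstanding 11 > 10 → not met
9. licensed pharmacists on duty per shift 1 < 3 → not met
10. prescription drop-off log absent → not met
11. condition 'performs sterile compounding' holds; prescription-monitoring upload 705 days ago vs limit 730 → met
12. patient counseling notice absent → not met
Not met: 1, 2, 3, 4, 6, 7, 8, 9, 10, 12

1, 2, 3, 4, 6, 7, 8, 9, 10, 12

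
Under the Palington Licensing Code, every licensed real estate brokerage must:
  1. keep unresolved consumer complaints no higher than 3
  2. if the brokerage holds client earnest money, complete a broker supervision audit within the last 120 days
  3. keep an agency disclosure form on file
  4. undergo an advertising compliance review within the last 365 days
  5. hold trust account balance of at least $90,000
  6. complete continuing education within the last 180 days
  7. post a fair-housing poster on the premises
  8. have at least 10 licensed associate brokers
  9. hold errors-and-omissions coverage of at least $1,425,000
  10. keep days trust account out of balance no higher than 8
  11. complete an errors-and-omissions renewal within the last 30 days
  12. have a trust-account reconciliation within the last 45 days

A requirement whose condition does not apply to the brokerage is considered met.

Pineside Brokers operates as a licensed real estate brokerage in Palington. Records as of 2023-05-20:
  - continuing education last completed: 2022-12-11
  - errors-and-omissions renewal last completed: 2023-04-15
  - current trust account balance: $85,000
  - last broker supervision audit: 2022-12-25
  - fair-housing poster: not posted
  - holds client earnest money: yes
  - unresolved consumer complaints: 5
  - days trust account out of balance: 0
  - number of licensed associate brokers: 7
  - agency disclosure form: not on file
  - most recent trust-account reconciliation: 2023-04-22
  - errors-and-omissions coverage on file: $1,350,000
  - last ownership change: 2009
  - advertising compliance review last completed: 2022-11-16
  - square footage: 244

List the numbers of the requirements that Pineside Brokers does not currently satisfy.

1. unresolved consumer complaints 5 > 3 → not met
2. condition 'holds client earnest money' holds; broker supervision audit 146 days ago vs limit 120 → not met
3. agency disclosure form absent → not met
4. advertising compliance review 185 days ago vs limit 365 → met
5. trust account balance $85,000 < $90,000 → not met
6. continuing education 160 days ago vs limit 180 → met
7. fair-housing poster absent → not met
8. licensed associate brokers 7 < 10 → not met
9. errors-and-omissions coverage $1,350,000 < $1,425,000 → not met
10. days trust account out of balance 0 ≤ 8 → met
11. errors-and-omissions renewal 35 days ago vs limit 30 → not met
12. trust-account reconciliation 28 days ago vs limit 45 → met
Not met: 1, 2, 3, 5, 7, 8, 9, 11

1, 2, 3, 5, 7, 8, 9, 11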